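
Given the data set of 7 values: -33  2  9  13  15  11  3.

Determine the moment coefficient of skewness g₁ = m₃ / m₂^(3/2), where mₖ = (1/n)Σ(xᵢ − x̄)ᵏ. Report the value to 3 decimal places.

x̄ = (-33 + 2 + 9 + 13 + 15 + 11 + 3) / 7 = 2.8571
deviations (xᵢ − x̄): -35.8571, -0.8571, 6.1429, 10.1429, 12.1429, 8.1429, 0.1429
Σ(xᵢ − x̄)² = 1640.8571 ⇒ m₂ = 1640.8571/7 = 234.40816
Σ(xᵢ − x̄)³ = -42497.7551 ⇒ m₃ = -42497.7551/7 = -6071.10787
m₂^(3/2) = 234.40816^(1.5) = 3588.88133
g₁ = m₃ / m₂^(3/2) = -6071.10787 / 3588.88133 ≈ -1.692

-1.692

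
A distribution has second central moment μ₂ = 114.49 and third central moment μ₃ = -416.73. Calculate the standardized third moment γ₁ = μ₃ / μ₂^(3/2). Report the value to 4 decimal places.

-0.3402

σ = √μ₂ = √114.49 = 10.70000
σ³ = μ₂^(3/2) = 1225.04300
γ₁ = μ₃/σ³ = -416.73 / 1225.04300 ≈ -0.3402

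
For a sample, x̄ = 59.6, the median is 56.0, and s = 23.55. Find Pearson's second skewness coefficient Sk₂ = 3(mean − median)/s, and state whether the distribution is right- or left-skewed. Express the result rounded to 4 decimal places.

0.4586, right-skewed

Sk₂ = 3(59.6 − 56.0) / 23.55 = 3 × 3.6000 / 23.55
    = 10.8000 / 23.55 ≈ 0.4586
Sk₂ > 0 ⇒ mean > median ⇒ right-skewed (positive skew).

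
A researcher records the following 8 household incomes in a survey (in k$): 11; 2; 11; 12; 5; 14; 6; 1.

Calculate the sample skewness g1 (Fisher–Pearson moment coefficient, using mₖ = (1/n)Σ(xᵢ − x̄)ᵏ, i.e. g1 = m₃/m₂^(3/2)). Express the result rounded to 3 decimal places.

-0.175

x̄ = (11 + 2 + 11 + 12 + 5 + 14 + 6 + 1) / 8 = 7.7500
deviations (xᵢ − x̄): 3.2500, -5.7500, 3.2500, 4.2500, -2.7500, 6.2500, -1.7500, -6.7500
Σ(xᵢ − x̄)² = 167.5000 ⇒ m₂ = 167.5000/8 = 20.93750
Σ(xᵢ − x̄)³ = -134.2500 ⇒ m₃ = -134.2500/8 = -16.78125
m₂^(3/2) = 20.93750^(1.5) = 95.80479
g1 = m₃ / m₂^(3/2) = -16.78125 / 95.80479 ≈ -0.175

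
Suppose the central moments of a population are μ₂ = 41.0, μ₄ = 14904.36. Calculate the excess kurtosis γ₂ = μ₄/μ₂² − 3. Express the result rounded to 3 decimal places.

μ₂² = 41.0² = 1681.00000
μ₄/μ₂² = 14904.36 / 1681.00000 = 8.86637
γ₂ = 8.86637 − 3 ≈ 5.866

5.866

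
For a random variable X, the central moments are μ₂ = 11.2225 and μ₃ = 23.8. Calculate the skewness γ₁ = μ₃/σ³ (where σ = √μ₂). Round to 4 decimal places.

σ = √μ₂ = √11.2225 = 3.35000
σ³ = μ₂^(3/2) = 37.59538
γ₁ = μ₃/σ³ = 23.8 / 37.59538 ≈ 0.6331

0.6331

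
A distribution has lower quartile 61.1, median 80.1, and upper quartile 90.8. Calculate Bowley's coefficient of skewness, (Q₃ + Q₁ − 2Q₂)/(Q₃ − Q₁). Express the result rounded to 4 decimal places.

-0.2795

numerator: Q₃ + Q₁ − 2Q₂ = 90.8 + 61.1 − 2×80.1 = -8.3000
denominator: Q₃ − Q₁ = 90.8 − 61.1 = 29.7000
Bowley skewness = -8.3000 / 29.7000 ≈ -0.2795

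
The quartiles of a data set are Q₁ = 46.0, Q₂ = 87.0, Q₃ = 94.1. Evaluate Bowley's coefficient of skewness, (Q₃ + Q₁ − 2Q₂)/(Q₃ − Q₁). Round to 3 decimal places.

numerator: Q₃ + Q₁ − 2Q₂ = 94.1 + 46.0 − 2×87.0 = -33.9000
denominator: Q₃ − Q₁ = 94.1 − 46.0 = 48.1000
Bowley skewness = -33.9000 / 48.1000 ≈ -0.705

-0.705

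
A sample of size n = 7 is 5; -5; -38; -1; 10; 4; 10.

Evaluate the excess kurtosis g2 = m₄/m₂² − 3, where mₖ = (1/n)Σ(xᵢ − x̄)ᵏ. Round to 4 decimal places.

x̄ = -2.1429
Σ(xᵢ − x̄)² = 1678.8571 ⇒ m₂ = 239.83673
Σ(xᵢ − x̄)⁴ = 1700691.4402 ⇒ m₄ = 242955.92003
m₂² = 57521.65931
g2 = m₄/m₂² − 3 = 4.22373 − 3 ≈ 1.2237

1.2237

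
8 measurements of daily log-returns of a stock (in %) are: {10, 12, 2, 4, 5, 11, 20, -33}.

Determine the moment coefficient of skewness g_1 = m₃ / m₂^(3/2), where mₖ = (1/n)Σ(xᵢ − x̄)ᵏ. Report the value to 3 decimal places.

x̄ = (10 + 12 + 2 + 4 + 5 + 11 + 20 - 33) / 8 = 3.8750
deviations (xᵢ − x̄): 6.1250, 8.1250, -1.8750, 0.1250, 1.1250, 7.1250, 16.1250, -36.8750
Σ(xᵢ − x̄)² = 1778.8750 ⇒ m₂ = 1778.8750/8 = 222.35938
Σ(xᵢ − x̄)³ = -44825.9063 ⇒ m₃ = -44825.9063/8 = -5603.23828
m₂^(3/2) = 222.35938^(1.5) = 3315.76060
g_1 = m₃ / m₂^(3/2) = -5603.23828 / 3315.76060 ≈ -1.690

-1.690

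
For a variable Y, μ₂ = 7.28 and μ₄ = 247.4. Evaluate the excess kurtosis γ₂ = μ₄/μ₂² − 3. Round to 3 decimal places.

1.668

μ₂² = 7.28² = 52.99840
μ₄/μ₂² = 247.4 / 52.99840 = 4.66807
γ₂ = 4.66807 − 3 ≈ 1.668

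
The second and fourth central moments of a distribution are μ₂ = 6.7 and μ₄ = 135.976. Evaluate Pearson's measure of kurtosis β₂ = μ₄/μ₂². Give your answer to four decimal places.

μ₂² = 6.7² = 44.89000
μ₄/μ₂² = 135.976 / 44.89000 = 3.02909
β₂ ≈ 3.0291

3.0291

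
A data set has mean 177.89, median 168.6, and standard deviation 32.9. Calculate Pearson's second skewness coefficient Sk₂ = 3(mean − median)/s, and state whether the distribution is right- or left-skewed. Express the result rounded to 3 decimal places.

0.847, right-skewed

Sk₂ = 3(177.89 − 168.6) / 32.9 = 3 × 9.2900 / 32.9
    = 27.8700 / 32.9 ≈ 0.847
Sk₂ > 0 ⇒ mean > median ⇒ right-skewed (positive skew).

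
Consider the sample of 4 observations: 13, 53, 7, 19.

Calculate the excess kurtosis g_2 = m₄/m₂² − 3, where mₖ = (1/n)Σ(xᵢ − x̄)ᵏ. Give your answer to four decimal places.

-0.8101

x̄ = 23.0000
Σ(xᵢ − x̄)² = 1272.0000 ⇒ m₂ = 318.00000
Σ(xᵢ − x̄)⁴ = 885792.0000 ⇒ m₄ = 221448.00000
m₂² = 101124.00000
g_2 = m₄/m₂² − 3 = 2.18987 − 3 ≈ -0.8101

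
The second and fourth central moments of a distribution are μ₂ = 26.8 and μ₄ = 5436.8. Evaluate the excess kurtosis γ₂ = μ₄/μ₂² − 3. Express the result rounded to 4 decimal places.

μ₂² = 26.8² = 718.24000
μ₄/μ₂² = 5436.8 / 718.24000 = 7.56961
γ₂ = 7.56961 − 3 ≈ 4.5696

4.5696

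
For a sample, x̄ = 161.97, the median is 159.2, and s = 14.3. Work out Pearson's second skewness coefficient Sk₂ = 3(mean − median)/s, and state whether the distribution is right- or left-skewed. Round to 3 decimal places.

0.581, right-skewed

Sk₂ = 3(161.97 − 159.2) / 14.3 = 3 × 2.7700 / 14.3
    = 8.3100 / 14.3 ≈ 0.581
Sk₂ > 0 ⇒ mean > median ⇒ right-skewed (positive skew).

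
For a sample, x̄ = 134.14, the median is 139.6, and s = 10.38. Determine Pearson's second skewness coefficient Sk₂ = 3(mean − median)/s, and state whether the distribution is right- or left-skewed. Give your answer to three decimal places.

-1.578, left-skewed

Sk₂ = 3(134.14 − 139.6) / 10.38 = 3 × -5.4600 / 10.38
    = -16.3800 / 10.38 ≈ -1.578
Sk₂ < 0 ⇒ mean < median ⇒ left-skewed (negative skew).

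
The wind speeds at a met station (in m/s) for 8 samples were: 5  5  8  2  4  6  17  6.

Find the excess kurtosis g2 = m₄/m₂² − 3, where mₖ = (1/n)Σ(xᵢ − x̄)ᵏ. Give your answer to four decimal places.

1.6799

x̄ = 6.6250
Σ(xᵢ − x̄)² = 143.8750 ⇒ m₂ = 17.98438
Σ(xᵢ − x̄)⁴ = 12109.3691 ⇒ m₄ = 1513.67114
m₂² = 323.43774
g2 = m₄/m₂² − 3 = 4.67995 − 3 ≈ 1.6799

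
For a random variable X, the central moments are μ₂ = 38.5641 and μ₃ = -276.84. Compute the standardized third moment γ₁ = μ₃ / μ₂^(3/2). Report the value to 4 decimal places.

σ = √μ₂ = √38.5641 = 6.21000
σ³ = μ₂^(3/2) = 239.48306
γ₁ = μ₃/σ³ = -276.84 / 239.48306 ≈ -1.1560

-1.1560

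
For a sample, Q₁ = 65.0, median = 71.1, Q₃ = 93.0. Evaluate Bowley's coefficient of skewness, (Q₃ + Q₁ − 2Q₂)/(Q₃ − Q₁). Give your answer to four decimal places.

numerator: Q₃ + Q₁ − 2Q₂ = 93.0 + 65.0 − 2×71.1 = 15.8000
denominator: Q₃ − Q₁ = 93.0 − 65.0 = 28.0000
Bowley skewness = 15.8000 / 28.0000 ≈ 0.5643

0.5643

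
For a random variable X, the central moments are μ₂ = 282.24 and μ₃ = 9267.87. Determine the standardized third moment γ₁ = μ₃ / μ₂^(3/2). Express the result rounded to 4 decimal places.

σ = √μ₂ = √282.24 = 16.80000
σ³ = μ₂^(3/2) = 4741.63200
γ₁ = μ₃/σ³ = 9267.87 / 4741.63200 ≈ 1.9546

1.9546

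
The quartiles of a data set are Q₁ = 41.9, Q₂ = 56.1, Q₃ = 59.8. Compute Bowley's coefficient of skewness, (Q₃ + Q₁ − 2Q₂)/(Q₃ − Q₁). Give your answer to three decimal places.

-0.587

numerator: Q₃ + Q₁ − 2Q₂ = 59.8 + 41.9 − 2×56.1 = -10.5000
denominator: Q₃ − Q₁ = 59.8 − 41.9 = 17.9000
Bowley skewness = -10.5000 / 17.9000 ≈ -0.587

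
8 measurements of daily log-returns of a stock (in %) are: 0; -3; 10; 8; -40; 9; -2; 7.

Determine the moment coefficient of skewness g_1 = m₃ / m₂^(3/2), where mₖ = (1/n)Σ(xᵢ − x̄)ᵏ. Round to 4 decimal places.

x̄ = (0 - 3 + 10 + 8 - 40 + 9 - 2 + 7) / 8 = -1.3750
deviations (xᵢ − x̄): 1.3750, -1.6250, 11.3750, 9.3750, -38.6250, 10.3750, -0.6250, 8.3750
Σ(xᵢ − x̄)² = 1891.8750 ⇒ m₂ = 1891.8750/8 = 236.48438
Σ(xᵢ − x̄)³ = -53626.2188 ⇒ m₃ = -53626.2188/8 = -6703.27734
m₂^(3/2) = 236.48438^(1.5) = 3636.66818
g_1 = m₃ / m₂^(3/2) = -6703.27734 / 3636.66818 ≈ -1.8432

-1.8432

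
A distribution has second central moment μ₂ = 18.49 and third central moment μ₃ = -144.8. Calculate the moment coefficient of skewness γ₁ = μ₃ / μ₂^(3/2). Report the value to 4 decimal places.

-1.8212

σ = √μ₂ = √18.49 = 4.30000
σ³ = μ₂^(3/2) = 79.50700
γ₁ = μ₃/σ³ = -144.8 / 79.50700 ≈ -1.8212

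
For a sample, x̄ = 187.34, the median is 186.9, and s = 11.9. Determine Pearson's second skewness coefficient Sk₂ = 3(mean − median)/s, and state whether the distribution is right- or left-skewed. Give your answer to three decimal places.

Sk₂ = 3(187.34 − 186.9) / 11.9 = 3 × 0.4400 / 11.9
    = 1.3200 / 11.9 ≈ 0.111
Sk₂ > 0 ⇒ mean > median ⇒ right-skewed (positive skew).

0.111, right-skewed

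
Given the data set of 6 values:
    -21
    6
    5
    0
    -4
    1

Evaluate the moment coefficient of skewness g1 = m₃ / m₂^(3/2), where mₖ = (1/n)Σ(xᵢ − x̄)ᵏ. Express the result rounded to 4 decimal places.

-1.2911

x̄ = (-21 + 6 + 5 + 0 - 4 + 1) / 6 = -2.1667
deviations (xᵢ − x̄): -18.8333, 8.1667, 7.1667, 2.1667, -1.8333, 3.1667
Σ(xᵢ − x̄)² = 490.8333 ⇒ m₂ = 490.8333/6 = 81.80556
Σ(xᵢ − x̄)³ = -5731.5556 ⇒ m₃ = -5731.5556/6 = -955.25926
m₂^(3/2) = 81.80556^(1.5) = 739.90199
g1 = m₃ / m₂^(3/2) = -955.25926 / 739.90199 ≈ -1.2911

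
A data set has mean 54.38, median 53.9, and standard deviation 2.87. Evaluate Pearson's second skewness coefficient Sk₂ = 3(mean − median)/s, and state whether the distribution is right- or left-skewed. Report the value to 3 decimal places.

Sk₂ = 3(54.38 − 53.9) / 2.87 = 3 × 0.4800 / 2.87
    = 1.4400 / 2.87 ≈ 0.502
Sk₂ > 0 ⇒ mean > median ⇒ right-skewed (positive skew).

0.502, right-skewed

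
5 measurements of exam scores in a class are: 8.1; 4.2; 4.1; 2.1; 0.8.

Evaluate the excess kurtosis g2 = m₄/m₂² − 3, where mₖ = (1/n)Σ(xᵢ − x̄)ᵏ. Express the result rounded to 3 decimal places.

-0.756

x̄ = 3.8600
Σ(xᵢ − x̄)² = 30.6120 ⇒ m₂ = 6.12240
Σ(xᵢ − x̄)⁴ = 420.4829 ⇒ m₄ = 84.09658
m₂² = 37.48378
g2 = m₄/m₂² − 3 = 2.24355 − 3 ≈ -0.756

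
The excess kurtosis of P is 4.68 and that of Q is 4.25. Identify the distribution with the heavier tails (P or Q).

P

Higher excess kurtosis ⇒ heavier tails relative to the normal distribution.
4.68 vs 4.25: the larger is 4.68, so P has heavier tails.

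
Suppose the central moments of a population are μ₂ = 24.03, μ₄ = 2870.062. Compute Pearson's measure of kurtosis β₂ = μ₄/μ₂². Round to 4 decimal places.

μ₂² = 24.03² = 577.44090
μ₄/μ₂² = 2870.062 / 577.44090 = 4.97031
β₂ ≈ 4.9703

4.9703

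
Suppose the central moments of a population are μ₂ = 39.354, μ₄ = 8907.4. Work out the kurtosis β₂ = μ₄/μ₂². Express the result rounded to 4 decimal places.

μ₂² = 39.354² = 1548.73732
μ₄/μ₂² = 8907.4 / 1548.73732 = 5.75139
β₂ ≈ 5.7514

5.7514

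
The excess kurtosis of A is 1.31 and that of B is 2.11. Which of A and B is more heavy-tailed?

B

Higher excess kurtosis ⇒ heavier tails relative to the normal distribution.
1.31 vs 2.11: the larger is 2.11, so B has heavier tails.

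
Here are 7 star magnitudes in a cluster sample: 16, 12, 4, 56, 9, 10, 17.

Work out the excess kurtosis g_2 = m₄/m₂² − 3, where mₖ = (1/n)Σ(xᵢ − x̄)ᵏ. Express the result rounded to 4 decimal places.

1.6096

x̄ = 17.7143
Σ(xᵢ − x̄)² = 1825.4286 ⇒ m₂ = 260.77551
Σ(xᵢ − x̄)⁴ = 2194315.6560 ⇒ m₄ = 313473.66514
m₂² = 68003.86672
g_2 = m₄/m₂² − 3 = 4.60964 − 3 ≈ 1.6096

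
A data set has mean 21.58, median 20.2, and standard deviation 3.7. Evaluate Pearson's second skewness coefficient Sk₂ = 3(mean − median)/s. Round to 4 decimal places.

Sk₂ = 3(21.58 − 20.2) / 3.7 = 3 × 1.3800 / 3.7
    = 4.1400 / 3.7 ≈ 1.1189

1.1189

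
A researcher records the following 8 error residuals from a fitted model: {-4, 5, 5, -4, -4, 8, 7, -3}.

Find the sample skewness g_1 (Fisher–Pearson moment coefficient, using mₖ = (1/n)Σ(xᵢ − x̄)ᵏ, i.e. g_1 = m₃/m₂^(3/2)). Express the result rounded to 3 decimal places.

x̄ = (-4 + 5 + 5 - 4 - 4 + 8 + 7 - 3) / 8 = 1.2500
deviations (xᵢ − x̄): -5.2500, 3.7500, 3.7500, -5.2500, -5.2500, 6.7500, 5.7500, -4.2500
Σ(xᵢ − x̄)² = 207.5000 ⇒ m₂ = 207.5000/8 = 25.93750
Σ(xᵢ − x̄)³ = 92.2500 ⇒ m₃ = 92.2500/8 = 11.53125
m₂^(3/2) = 25.93750^(1.5) = 132.09676
g_1 = m₃ / m₂^(3/2) = 11.53125 / 132.09676 ≈ 0.087

0.087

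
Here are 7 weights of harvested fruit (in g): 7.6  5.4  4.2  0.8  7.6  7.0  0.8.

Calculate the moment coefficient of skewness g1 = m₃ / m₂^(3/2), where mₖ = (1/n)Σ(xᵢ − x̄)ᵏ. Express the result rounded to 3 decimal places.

-0.469

x̄ = (7.6 + 5.4 + 4.2 + 0.8 + 7.6 + 7.0 + 0.8) / 7 = 4.7714
deviations (xᵢ − x̄): 2.8286, 0.6286, -0.5714, -3.9714, 2.8286, 2.2286, -3.9714
Σ(xᵢ − x̄)² = 53.2343 ⇒ m₂ = 53.2343/7 = 7.60490
Σ(xᵢ − x̄)³ = -68.8849 ⇒ m₃ = -68.8849/7 = -9.84070
m₂^(3/2) = 7.60490^(1.5) = 20.97201
g1 = m₃ / m₂^(3/2) = -9.84070 / 20.97201 ≈ -0.469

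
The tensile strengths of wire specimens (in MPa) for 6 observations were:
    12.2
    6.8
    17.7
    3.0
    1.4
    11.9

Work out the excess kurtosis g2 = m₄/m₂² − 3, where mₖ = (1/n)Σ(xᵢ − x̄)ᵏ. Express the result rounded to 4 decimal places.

x̄ = 8.8333
Σ(xᵢ − x̄)² = 192.7733 ⇒ m₂ = 32.12889
Σ(xᵢ − x̄)⁴ = 10625.7051 ⇒ m₄ = 1770.95085
m₂² = 1032.26550
g2 = m₄/m₂² − 3 = 1.71560 − 3 ≈ -1.2844

-1.2844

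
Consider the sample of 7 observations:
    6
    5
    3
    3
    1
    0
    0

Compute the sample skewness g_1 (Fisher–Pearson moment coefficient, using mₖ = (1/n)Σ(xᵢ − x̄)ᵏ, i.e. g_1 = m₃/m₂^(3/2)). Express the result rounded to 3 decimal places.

0.228

x̄ = (6 + 5 + 3 + 3 + 1 + 0 + 0) / 7 = 2.5714
deviations (xᵢ − x̄): 3.4286, 2.4286, 0.4286, 0.4286, -1.5714, -2.5714, -2.5714
Σ(xᵢ − x̄)² = 33.7143 ⇒ m₂ = 33.7143/7 = 4.81633
Σ(xᵢ − x̄)³ = 16.8980 ⇒ m₃ = 16.8980/7 = 2.41399
m₂^(3/2) = 4.81633^(1.5) = 10.56997
g_1 = m₃ / m₂^(3/2) = 2.41399 / 10.56997 ≈ 0.228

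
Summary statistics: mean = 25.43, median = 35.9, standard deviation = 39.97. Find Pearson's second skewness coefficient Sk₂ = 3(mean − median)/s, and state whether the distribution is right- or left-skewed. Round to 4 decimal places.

-0.7858, left-skewed

Sk₂ = 3(25.43 − 35.9) / 39.97 = 3 × -10.4700 / 39.97
    = -31.4100 / 39.97 ≈ -0.7858
Sk₂ < 0 ⇒ mean < median ⇒ left-skewed (negative skew).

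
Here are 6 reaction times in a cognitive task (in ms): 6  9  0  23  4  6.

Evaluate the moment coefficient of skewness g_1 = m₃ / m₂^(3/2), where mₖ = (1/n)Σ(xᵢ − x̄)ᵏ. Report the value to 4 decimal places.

x̄ = (6 + 9 + 0 + 23 + 4 + 6) / 6 = 8.0000
deviations (xᵢ − x̄): -2.0000, 1.0000, -8.0000, 15.0000, -4.0000, -2.0000
Σ(xᵢ − x̄)² = 314.0000 ⇒ m₂ = 314.0000/6 = 52.33333
Σ(xᵢ − x̄)³ = 2784.0000 ⇒ m₃ = 2784.0000/6 = 464.00000
m₂^(3/2) = 52.33333^(1.5) = 378.58866
g_1 = m₃ / m₂^(3/2) = 464.00000 / 378.58866 ≈ 1.2256

1.2256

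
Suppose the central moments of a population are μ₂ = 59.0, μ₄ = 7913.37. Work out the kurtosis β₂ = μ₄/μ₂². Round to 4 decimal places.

2.2733

μ₂² = 59.0² = 3481.00000
μ₄/μ₂² = 7913.37 / 3481.00000 = 2.27330
β₂ ≈ 2.2733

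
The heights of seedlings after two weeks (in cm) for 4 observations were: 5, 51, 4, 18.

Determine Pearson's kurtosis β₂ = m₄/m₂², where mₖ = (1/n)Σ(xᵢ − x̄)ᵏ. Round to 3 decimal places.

x̄ = 19.5000
Σ(xᵢ − x̄)² = 1445.0000 ⇒ m₂ = 361.25000
Σ(xᵢ − x̄)⁴ = 1086490.2500 ⇒ m₄ = 271622.56250
m₂² = 130501.56250
β₂ = m₄/m₂² = 271622.56250 / 130501.56250 ≈ 2.081

2.081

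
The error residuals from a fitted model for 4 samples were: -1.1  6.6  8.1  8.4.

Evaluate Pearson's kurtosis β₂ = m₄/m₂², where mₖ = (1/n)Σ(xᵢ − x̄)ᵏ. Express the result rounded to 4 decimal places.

x̄ = 5.5000
Σ(xᵢ − x̄)² = 59.9400 ⇒ m₂ = 14.98500
Σ(xᵢ − x̄)⁴ = 2015.3634 ⇒ m₄ = 503.84085
m₂² = 224.55023
β₂ = m₄/m₂² = 503.84085 / 224.55023 ≈ 2.2438

2.2438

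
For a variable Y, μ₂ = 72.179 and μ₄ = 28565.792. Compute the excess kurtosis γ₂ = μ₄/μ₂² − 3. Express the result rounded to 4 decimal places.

2.4831

μ₂² = 72.179² = 5209.80804
μ₄/μ₂² = 28565.792 / 5209.80804 = 5.48308
γ₂ = 5.48308 − 3 ≈ 2.4831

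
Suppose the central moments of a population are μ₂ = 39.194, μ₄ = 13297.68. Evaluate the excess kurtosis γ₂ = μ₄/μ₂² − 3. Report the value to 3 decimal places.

μ₂² = 39.194² = 1536.16964
μ₄/μ₂² = 13297.68 / 1536.16964 = 8.65639
γ₂ = 8.65639 − 3 ≈ 5.656

5.656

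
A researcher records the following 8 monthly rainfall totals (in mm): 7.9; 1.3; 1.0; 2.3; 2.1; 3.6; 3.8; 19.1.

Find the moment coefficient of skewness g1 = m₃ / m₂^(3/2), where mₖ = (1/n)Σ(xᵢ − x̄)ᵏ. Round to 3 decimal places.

x̄ = (7.9 + 1.3 + 1.0 + 2.3 + 2.1 + 3.6 + 3.8 + 19.1) / 8 = 5.1375
deviations (xᵢ − x̄): 2.7625, -3.8375, -4.1375, -2.8375, -3.0375, -1.5375, -1.3375, 13.9625
Σ(xᵢ − x̄)² = 255.8588 ⇒ m₂ = 255.8588/8 = 31.98234
Σ(xᵢ − x̄)³ = 2558.8505 ⇒ m₃ = 2558.8505/8 = 319.85631
m₂^(3/2) = 31.98234^(1.5) = 180.86954
g1 = m₃ / m₂^(3/2) = 319.85631 / 180.86954 ≈ 1.768

1.768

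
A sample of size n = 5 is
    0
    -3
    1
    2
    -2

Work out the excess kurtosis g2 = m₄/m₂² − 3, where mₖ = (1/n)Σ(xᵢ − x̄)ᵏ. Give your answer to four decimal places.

-1.4908

x̄ = -0.4000
Σ(xᵢ − x̄)² = 17.2000 ⇒ m₂ = 3.44000
Σ(xᵢ − x̄)⁴ = 89.2960 ⇒ m₄ = 17.85920
m₂² = 11.83360
g2 = m₄/m₂² − 3 = 1.50919 − 3 ≈ -1.4908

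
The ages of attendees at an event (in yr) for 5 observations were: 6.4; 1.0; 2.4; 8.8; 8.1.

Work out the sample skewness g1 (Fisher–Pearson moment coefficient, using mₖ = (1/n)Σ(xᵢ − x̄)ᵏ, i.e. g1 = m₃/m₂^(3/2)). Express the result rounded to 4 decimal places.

x̄ = (6.4 + 1.0 + 2.4 + 8.8 + 8.1) / 5 = 5.3400
deviations (xᵢ − x̄): 1.0600, -4.3400, -2.9400, 3.4600, 2.7600
Σ(xᵢ − x̄)² = 48.1920 ⇒ m₂ = 48.1920/5 = 9.63840
Σ(xᵢ − x̄)³ = -43.5214 ⇒ m₃ = -43.5214/5 = -8.70427
m₂^(3/2) = 9.63840^(1.5) = 29.92316
g1 = m₃ / m₂^(3/2) = -8.70427 / 29.92316 ≈ -0.2909

-0.2909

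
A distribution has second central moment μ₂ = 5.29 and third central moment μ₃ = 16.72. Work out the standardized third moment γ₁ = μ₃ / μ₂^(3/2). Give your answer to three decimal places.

σ = √μ₂ = √5.29 = 2.30000
σ³ = μ₂^(3/2) = 12.16700
γ₁ = μ₃/σ³ = 16.72 / 12.16700 ≈ 1.374

1.374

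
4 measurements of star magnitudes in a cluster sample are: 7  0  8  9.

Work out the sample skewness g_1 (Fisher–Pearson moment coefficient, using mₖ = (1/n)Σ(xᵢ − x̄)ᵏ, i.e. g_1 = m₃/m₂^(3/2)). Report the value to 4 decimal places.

x̄ = (7 + 0 + 8 + 9) / 4 = 6.0000
deviations (xᵢ − x̄): 1.0000, -6.0000, 2.0000, 3.0000
Σ(xᵢ − x̄)² = 50.0000 ⇒ m₂ = 50.0000/4 = 12.50000
Σ(xᵢ − x̄)³ = -180.0000 ⇒ m₃ = -180.0000/4 = -45.00000
m₂^(3/2) = 12.50000^(1.5) = 44.19417
g_1 = m₃ / m₂^(3/2) = -45.00000 / 44.19417 ≈ -1.0182

-1.0182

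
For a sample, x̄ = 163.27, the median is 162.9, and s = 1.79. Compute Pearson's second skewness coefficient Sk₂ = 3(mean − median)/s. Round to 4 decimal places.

Sk₂ = 3(163.27 − 162.9) / 1.79 = 3 × 0.3700 / 1.79
    = 1.1100 / 1.79 ≈ 0.6201

0.6201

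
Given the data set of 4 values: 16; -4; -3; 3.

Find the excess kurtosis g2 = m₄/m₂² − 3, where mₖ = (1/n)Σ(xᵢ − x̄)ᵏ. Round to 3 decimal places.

-1.000

x̄ = 3.0000
Σ(xᵢ − x̄)² = 254.0000 ⇒ m₂ = 63.50000
Σ(xᵢ − x̄)⁴ = 32258.0000 ⇒ m₄ = 8064.50000
m₂² = 4032.25000
g2 = m₄/m₂² − 3 = 2.00000 − 3 ≈ -1.000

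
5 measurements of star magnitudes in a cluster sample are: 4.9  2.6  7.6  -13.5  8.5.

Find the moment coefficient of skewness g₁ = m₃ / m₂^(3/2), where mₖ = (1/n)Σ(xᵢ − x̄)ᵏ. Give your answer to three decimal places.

-1.261

x̄ = (4.9 + 2.6 + 7.6 - 13.5 + 8.5) / 5 = 2.0200
deviations (xᵢ − x̄): 2.8800, 0.5800, 5.5800, -15.5200, 6.4800
Σ(xᵢ − x̄)² = 322.6280 ⇒ m₂ = 322.6280/5 = 64.52560
Σ(xᵢ − x̄)³ = -3268.3867 ⇒ m₃ = -3268.3867/5 = -653.67734
m₂^(3/2) = 64.52560^(1.5) = 518.32013
g₁ = m₃ / m₂^(3/2) = -653.67734 / 518.32013 ≈ -1.261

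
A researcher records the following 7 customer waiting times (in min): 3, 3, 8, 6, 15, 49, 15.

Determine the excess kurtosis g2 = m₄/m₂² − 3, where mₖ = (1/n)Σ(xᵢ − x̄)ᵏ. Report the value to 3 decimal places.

x̄ = 14.1429
Σ(xᵢ − x̄)² = 1568.8571 ⇒ m₂ = 224.12245
Σ(xᵢ − x̄)⁴ = 1512929.1137 ⇒ m₄ = 216132.73053
m₂² = 50230.87214
g2 = m₄/m₂² − 3 = 4.30279 − 3 ≈ 1.303

1.303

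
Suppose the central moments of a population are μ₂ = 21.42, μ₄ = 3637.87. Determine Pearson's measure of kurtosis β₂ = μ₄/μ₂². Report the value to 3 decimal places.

7.929

μ₂² = 21.42² = 458.81640
μ₄/μ₂² = 3637.87 / 458.81640 = 7.92881
β₂ ≈ 7.929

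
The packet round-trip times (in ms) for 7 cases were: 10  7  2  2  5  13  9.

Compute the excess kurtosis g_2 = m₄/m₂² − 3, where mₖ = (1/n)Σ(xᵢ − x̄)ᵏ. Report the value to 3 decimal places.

-1.235

x̄ = 6.8571
Σ(xᵢ − x̄)² = 102.8571 ⇒ m₂ = 14.69388
Σ(xᵢ − x̄)⁴ = 2667.6035 ⇒ m₄ = 381.08621
m₂² = 215.91004
g_2 = m₄/m₂² − 3 = 1.76502 − 3 ≈ -1.235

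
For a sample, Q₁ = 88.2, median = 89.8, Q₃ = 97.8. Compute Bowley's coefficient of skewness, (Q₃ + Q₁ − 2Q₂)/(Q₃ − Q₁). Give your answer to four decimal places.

numerator: Q₃ + Q₁ − 2Q₂ = 97.8 + 88.2 − 2×89.8 = 6.4000
denominator: Q₃ − Q₁ = 97.8 − 88.2 = 9.6000
Bowley skewness = 6.4000 / 9.6000 ≈ 0.6667

0.6667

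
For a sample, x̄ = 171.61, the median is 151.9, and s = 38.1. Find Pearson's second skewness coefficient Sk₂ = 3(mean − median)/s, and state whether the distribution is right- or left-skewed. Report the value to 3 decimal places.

Sk₂ = 3(171.61 − 151.9) / 38.1 = 3 × 19.7100 / 38.1
    = 59.1300 / 38.1 ≈ 1.552
Sk₂ > 0 ⇒ mean > median ⇒ right-skewed (positive skew).

1.552, right-skewed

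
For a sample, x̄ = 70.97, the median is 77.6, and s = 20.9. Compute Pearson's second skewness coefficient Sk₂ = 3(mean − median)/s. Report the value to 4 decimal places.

-0.9517

Sk₂ = 3(70.97 − 77.6) / 20.9 = 3 × -6.6300 / 20.9
    = -19.8900 / 20.9 ≈ -0.9517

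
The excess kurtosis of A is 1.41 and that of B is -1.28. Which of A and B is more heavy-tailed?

A

Higher excess kurtosis ⇒ heavier tails relative to the normal distribution.
1.41 vs -1.28: the larger is 1.41, so A has heavier tails. (A is leptokurtic — heavier-than-normal tails; the other is platykurtic.)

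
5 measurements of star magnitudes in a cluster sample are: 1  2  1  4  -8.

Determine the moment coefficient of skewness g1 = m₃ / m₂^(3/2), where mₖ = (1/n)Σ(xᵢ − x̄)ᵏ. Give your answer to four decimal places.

-1.2280

x̄ = (1 + 2 + 1 + 4 - 8) / 5 = 0.0000
deviations (xᵢ − x̄): 1.0000, 2.0000, 1.0000, 4.0000, -8.0000
Σ(xᵢ − x̄)² = 86.0000 ⇒ m₂ = 86.0000/5 = 17.20000
Σ(xᵢ − x̄)³ = -438.0000 ⇒ m₃ = -438.0000/5 = -87.60000
m₂^(3/2) = 17.20000^(1.5) = 71.33336
g1 = m₃ / m₂^(3/2) = -87.60000 / 71.33336 ≈ -1.2280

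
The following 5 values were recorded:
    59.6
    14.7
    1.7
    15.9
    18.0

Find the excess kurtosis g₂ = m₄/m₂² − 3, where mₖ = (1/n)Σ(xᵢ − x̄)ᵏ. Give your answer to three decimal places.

-0.085

x̄ = 21.9800
Σ(xᵢ − x̄)² = 1932.3480 ⇒ m₂ = 386.46960
Σ(xᵢ − x̄)⁴ = 2176549.5076 ⇒ m₄ = 435309.90152
m₂² = 149358.75172
g₂ = m₄/m₂² − 3 = 2.91453 − 3 ≈ -0.085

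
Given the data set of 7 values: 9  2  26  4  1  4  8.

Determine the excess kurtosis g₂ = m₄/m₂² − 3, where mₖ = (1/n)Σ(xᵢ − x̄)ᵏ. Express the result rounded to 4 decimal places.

x̄ = 7.7143
Σ(xᵢ − x̄)² = 441.4286 ⇒ m₂ = 63.06122
Σ(xᵢ − x̄)⁴ = 115283.4927 ⇒ m₄ = 16469.07039
m₂² = 3976.71803
g₂ = m₄/m₂² − 3 = 4.14137 − 3 ≈ 1.1414

1.1414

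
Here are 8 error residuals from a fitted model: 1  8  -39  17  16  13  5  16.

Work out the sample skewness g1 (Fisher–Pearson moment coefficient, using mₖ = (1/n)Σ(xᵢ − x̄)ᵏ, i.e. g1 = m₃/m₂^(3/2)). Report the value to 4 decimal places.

-1.8555

x̄ = (1 + 8 - 39 + 17 + 16 + 13 + 5 + 16) / 8 = 4.6250
deviations (xᵢ − x̄): -3.6250, 3.3750, -43.6250, 12.3750, 11.3750, 8.3750, 0.3750, 11.3750
Σ(xᵢ − x̄)² = 2409.8750 ⇒ m₂ = 2409.8750/8 = 301.23438
Σ(xᵢ − x̄)³ = -77607.4688 ⇒ m₃ = -77607.4688/8 = -9700.93359
m₂^(3/2) = 301.23438^(1.5) = 5228.25539
g1 = m₃ / m₂^(3/2) = -9700.93359 / 5228.25539 ≈ -1.8555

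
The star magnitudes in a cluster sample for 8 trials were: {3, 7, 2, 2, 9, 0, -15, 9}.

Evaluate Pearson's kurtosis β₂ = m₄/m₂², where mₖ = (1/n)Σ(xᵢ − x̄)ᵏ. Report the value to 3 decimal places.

4.192

x̄ = 2.1250
Σ(xᵢ − x̄)² = 416.8750 ⇒ m₂ = 52.10938
Σ(xᵢ − x̄)⁴ = 91058.5879 ⇒ m₄ = 11382.32349
m₂² = 2715.38696
β₂ = m₄/m₂² = 11382.32349 / 2715.38696 ≈ 4.192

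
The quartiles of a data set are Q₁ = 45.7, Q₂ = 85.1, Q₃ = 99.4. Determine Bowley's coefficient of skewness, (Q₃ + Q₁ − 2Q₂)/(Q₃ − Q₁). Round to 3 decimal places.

-0.467

numerator: Q₃ + Q₁ − 2Q₂ = 99.4 + 45.7 − 2×85.1 = -25.1000
denominator: Q₃ − Q₁ = 99.4 − 45.7 = 53.7000
Bowley skewness = -25.1000 / 53.7000 ≈ -0.467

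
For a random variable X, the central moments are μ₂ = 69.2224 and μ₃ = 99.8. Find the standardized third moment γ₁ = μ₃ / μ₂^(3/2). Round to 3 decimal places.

0.173

σ = √μ₂ = √69.2224 = 8.32000
σ³ = μ₂^(3/2) = 575.93037
γ₁ = μ₃/σ³ = 99.8 / 575.93037 ≈ 0.173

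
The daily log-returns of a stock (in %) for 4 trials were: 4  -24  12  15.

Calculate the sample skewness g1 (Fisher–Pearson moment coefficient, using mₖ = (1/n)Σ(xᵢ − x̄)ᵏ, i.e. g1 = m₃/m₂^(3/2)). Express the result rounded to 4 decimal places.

-0.9348

x̄ = (4 - 24 + 12 + 15) / 4 = 1.7500
deviations (xᵢ − x̄): 2.2500, -25.7500, 10.2500, 13.2500
Σ(xᵢ − x̄)² = 948.7500 ⇒ m₂ = 948.7500/4 = 237.18750
Σ(xᵢ − x̄)³ = -13659.3750 ⇒ m₃ = -13659.3750/4 = -3414.84375
m₂^(3/2) = 237.18750^(1.5) = 3652.89927
g1 = m₃ / m₂^(3/2) = -3414.84375 / 3652.89927 ≈ -0.9348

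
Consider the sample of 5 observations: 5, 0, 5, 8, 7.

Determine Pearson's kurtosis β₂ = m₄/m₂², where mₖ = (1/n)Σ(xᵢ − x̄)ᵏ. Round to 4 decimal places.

x̄ = 5.0000
Σ(xᵢ − x̄)² = 38.0000 ⇒ m₂ = 7.60000
Σ(xᵢ − x̄)⁴ = 722.0000 ⇒ m₄ = 144.40000
m₂² = 57.76000
β₂ = m₄/m₂² = 144.40000 / 57.76000 ≈ 2.5000

2.5000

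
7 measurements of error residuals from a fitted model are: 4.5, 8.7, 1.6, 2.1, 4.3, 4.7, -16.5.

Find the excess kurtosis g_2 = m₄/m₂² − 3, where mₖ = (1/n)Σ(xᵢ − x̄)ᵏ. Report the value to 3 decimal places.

x̄ = 1.3429
Σ(xᵢ − x̄)² = 403.1171 ⇒ m₂ = 57.58816
Σ(xᵢ − x̄)⁴ = 104590.8662 ⇒ m₄ = 14941.55231
m₂² = 3316.39655
g_2 = m₄/m₂² − 3 = 4.50536 − 3 ≈ 1.505

1.505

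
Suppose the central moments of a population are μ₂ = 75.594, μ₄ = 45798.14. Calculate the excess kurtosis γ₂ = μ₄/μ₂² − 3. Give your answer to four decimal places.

5.0144

μ₂² = 75.594² = 5714.45284
μ₄/μ₂² = 45798.14 / 5714.45284 = 8.01444
γ₂ = 8.01444 − 3 ≈ 5.0144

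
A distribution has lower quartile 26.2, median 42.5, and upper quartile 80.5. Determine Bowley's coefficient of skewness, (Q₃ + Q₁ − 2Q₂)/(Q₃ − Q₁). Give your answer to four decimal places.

0.3996

numerator: Q₃ + Q₁ − 2Q₂ = 80.5 + 26.2 − 2×42.5 = 21.7000
denominator: Q₃ − Q₁ = 80.5 − 26.2 = 54.3000
Bowley skewness = 21.7000 / 54.3000 ≈ 0.3996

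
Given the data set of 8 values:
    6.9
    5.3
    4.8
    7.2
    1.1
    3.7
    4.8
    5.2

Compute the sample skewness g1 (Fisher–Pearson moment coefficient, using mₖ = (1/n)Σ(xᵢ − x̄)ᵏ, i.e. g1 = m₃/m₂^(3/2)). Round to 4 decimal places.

-0.7593

x̄ = (6.9 + 5.3 + 4.8 + 7.2 + 1.1 + 3.7 + 4.8 + 5.2) / 8 = 4.8750
deviations (xᵢ − x̄): 2.0250, 0.4250, -0.0750, 2.3250, -3.7750, -1.1750, -0.0750, 0.3250
Σ(xᵢ − x̄)² = 25.4350 ⇒ m₂ = 25.4350/8 = 3.17938
Σ(xᵢ − x̄)³ = -34.4362 ⇒ m₃ = -34.4362/8 = -4.30453
m₂^(3/2) = 3.17938^(1.5) = 5.66908
g1 = m₃ / m₂^(3/2) = -4.30453 / 5.66908 ≈ -0.7593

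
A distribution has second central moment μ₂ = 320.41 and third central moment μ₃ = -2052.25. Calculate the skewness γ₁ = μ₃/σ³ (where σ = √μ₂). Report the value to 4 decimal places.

-0.3578

σ = √μ₂ = √320.41 = 17.90000
σ³ = μ₂^(3/2) = 5735.33900
γ₁ = μ₃/σ³ = -2052.25 / 5735.33900 ≈ -0.3578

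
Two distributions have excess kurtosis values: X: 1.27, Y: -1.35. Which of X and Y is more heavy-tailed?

X

Higher excess kurtosis ⇒ heavier tails relative to the normal distribution.
1.27 vs -1.35: the larger is 1.27, so X has heavier tails. (X is leptokurtic — heavier-than-normal tails; the other is platykurtic.)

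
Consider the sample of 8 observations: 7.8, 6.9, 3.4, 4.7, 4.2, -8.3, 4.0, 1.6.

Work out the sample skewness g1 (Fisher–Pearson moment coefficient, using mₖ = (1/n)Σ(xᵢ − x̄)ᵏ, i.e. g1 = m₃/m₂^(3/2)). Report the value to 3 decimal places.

x̄ = (7.8 + 6.9 + 3.4 + 4.7 + 4.2 - 8.3 + 4.0 + 1.6) / 8 = 3.0375
deviations (xᵢ − x̄): 4.7625, 3.8625, 0.3625, 1.6625, 1.1625, -11.3375, 0.9625, -1.4375
Σ(xᵢ − x̄)² = 173.3788 ⇒ m₂ = 173.3788/8 = 21.67234
Σ(xᵢ − x̄)³ = -1287.5305 ⇒ m₃ = -1287.5305/8 = -160.94132
m₂^(3/2) = 21.67234^(1.5) = 100.89249
g1 = m₃ / m₂^(3/2) = -160.94132 / 100.89249 ≈ -1.595

-1.595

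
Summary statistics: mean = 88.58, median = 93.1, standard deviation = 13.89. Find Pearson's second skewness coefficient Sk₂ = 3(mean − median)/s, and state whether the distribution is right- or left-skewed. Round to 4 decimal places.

Sk₂ = 3(88.58 − 93.1) / 13.89 = 3 × -4.5200 / 13.89
    = -13.5600 / 13.89 ≈ -0.9762
Sk₂ < 0 ⇒ mean < median ⇒ left-skewed (negative skew).

-0.9762, left-skewed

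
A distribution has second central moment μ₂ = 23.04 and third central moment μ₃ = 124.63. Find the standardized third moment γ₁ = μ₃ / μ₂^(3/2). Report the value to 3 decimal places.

σ = √μ₂ = √23.04 = 4.80000
σ³ = μ₂^(3/2) = 110.59200
γ₁ = μ₃/σ³ = 124.63 / 110.59200 ≈ 1.127

1.127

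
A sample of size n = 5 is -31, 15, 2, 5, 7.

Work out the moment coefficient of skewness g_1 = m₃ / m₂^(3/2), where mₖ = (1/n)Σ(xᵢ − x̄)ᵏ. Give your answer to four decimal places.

x̄ = (-31 + 15 + 2 + 5 + 7) / 5 = -0.4000
deviations (xᵢ − x̄): -30.6000, 15.4000, 2.4000, 5.4000, 7.4000
Σ(xᵢ − x̄)² = 1263.2000 ⇒ m₂ = 1263.2000/5 = 252.64000
Σ(xᵢ − x̄)³ = -24423.8400 ⇒ m₃ = -24423.8400/5 = -4884.76800
m₂^(3/2) = 252.64000^(1.5) = 4015.62518
g_1 = m₃ / m₂^(3/2) = -4884.76800 / 4015.62518 ≈ -1.2164

-1.2164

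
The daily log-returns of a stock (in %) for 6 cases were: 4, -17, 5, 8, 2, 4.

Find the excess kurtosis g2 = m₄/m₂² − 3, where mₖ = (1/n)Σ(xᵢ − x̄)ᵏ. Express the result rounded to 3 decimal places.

0.885

x̄ = 1.0000
Σ(xᵢ − x̄)² = 408.0000 ⇒ m₂ = 68.00000
Σ(xᵢ − x̄)⁴ = 107796.0000 ⇒ m₄ = 17966.00000
m₂² = 4624.00000
g2 = m₄/m₂² − 3 = 3.88538 − 3 ≈ 0.885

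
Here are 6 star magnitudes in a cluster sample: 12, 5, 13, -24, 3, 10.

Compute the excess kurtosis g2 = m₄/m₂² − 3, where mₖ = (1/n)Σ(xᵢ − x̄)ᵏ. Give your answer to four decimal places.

x̄ = 3.1667
Σ(xᵢ − x̄)² = 962.8333 ⇒ m₂ = 160.47222
Σ(xᵢ − x̄)⁴ = 562314.8194 ⇒ m₄ = 93719.13657
m₂² = 25751.33410
g2 = m₄/m₂² − 3 = 3.63939 − 3 ≈ 0.6394

0.6394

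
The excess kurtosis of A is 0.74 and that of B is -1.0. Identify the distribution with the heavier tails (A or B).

A

Higher excess kurtosis ⇒ heavier tails relative to the normal distribution.
0.74 vs -1.0: the larger is 0.74, so A has heavier tails. (A is leptokurtic — heavier-than-normal tails; the other is platykurtic.)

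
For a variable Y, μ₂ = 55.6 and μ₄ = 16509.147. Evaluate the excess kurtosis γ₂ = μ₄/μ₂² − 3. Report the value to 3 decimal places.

2.340

μ₂² = 55.6² = 3091.36000
μ₄/μ₂² = 16509.147 / 3091.36000 = 5.34042
γ₂ = 5.34042 − 3 ≈ 2.340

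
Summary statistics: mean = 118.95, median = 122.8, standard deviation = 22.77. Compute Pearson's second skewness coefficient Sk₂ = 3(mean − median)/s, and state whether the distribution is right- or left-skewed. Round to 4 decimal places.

-0.5072, left-skewed

Sk₂ = 3(118.95 − 122.8) / 22.77 = 3 × -3.8500 / 22.77
    = -11.5500 / 22.77 ≈ -0.5072
Sk₂ < 0 ⇒ mean < median ⇒ left-skewed (negative skew).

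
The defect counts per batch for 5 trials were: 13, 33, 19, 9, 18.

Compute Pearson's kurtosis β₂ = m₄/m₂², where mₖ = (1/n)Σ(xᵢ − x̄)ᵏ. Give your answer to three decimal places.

x̄ = 18.4000
Σ(xᵢ − x̄)² = 331.2000 ⇒ m₂ = 66.24000
Σ(xᵢ − x̄)⁴ = 54095.1360 ⇒ m₄ = 10819.02720
m₂² = 4387.73760
β₂ = m₄/m₂² = 10819.02720 / 4387.73760 ≈ 2.466

2.466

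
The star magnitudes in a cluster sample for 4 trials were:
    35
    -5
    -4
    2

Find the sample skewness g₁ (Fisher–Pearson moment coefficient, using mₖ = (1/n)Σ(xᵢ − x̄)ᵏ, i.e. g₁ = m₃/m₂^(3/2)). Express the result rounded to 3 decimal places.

1.066

x̄ = (35 - 5 - 4 + 2) / 4 = 7.0000
deviations (xᵢ − x̄): 28.0000, -12.0000, -11.0000, -5.0000
Σ(xᵢ − x̄)² = 1074.0000 ⇒ m₂ = 1074.0000/4 = 268.50000
Σ(xᵢ − x̄)³ = 18768.0000 ⇒ m₃ = 18768.0000/4 = 4692.00000
m₂^(3/2) = 268.50000^(1.5) = 4399.63284
g₁ = m₃ / m₂^(3/2) = 4692.00000 / 4399.63284 ≈ 1.066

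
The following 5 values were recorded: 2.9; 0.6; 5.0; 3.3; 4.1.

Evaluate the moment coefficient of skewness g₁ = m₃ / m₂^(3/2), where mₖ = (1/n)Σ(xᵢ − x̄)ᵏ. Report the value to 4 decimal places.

x̄ = (2.9 + 0.6 + 5.0 + 3.3 + 4.1) / 5 = 3.1800
deviations (xᵢ − x̄): -0.2800, -2.5800, 1.8200, 0.1200, 0.9200
Σ(xᵢ − x̄)² = 10.9080 ⇒ m₂ = 10.9080/5 = 2.18160
Σ(xᵢ − x̄)³ = -10.3865 ⇒ m₃ = -10.3865/5 = -2.07730
m₂^(3/2) = 2.18160^(1.5) = 3.22228
g₁ = m₃ / m₂^(3/2) = -2.07730 / 3.22228 ≈ -0.6447

-0.6447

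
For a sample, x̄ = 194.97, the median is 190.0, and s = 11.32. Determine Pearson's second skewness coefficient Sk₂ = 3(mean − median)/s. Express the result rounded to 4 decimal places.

1.3171

Sk₂ = 3(194.97 − 190.0) / 11.32 = 3 × 4.9700 / 11.32
    = 14.9100 / 11.32 ≈ 1.3171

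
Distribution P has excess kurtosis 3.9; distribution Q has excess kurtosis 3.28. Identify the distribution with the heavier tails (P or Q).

Higher excess kurtosis ⇒ heavier tails relative to the normal distribution.
3.9 vs 3.28: the larger is 3.9, so P has heavier tails.

P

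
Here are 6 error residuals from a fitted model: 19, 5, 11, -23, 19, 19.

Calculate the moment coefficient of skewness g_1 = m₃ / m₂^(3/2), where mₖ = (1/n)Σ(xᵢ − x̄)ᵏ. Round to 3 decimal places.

-1.353

x̄ = (19 + 5 + 11 - 23 + 19 + 19) / 6 = 8.3333
deviations (xᵢ − x̄): 10.6667, -3.3333, 2.6667, -31.3333, 10.6667, 10.6667
Σ(xᵢ − x̄)² = 1341.3333 ⇒ m₂ = 1341.3333/6 = 223.55556
Σ(xᵢ − x̄)³ = -27139.5556 ⇒ m₃ = -27139.5556/6 = -4523.25926
m₂^(3/2) = 223.55556^(1.5) = 3342.55222
g_1 = m₃ / m₂^(3/2) = -4523.25926 / 3342.55222 ≈ -1.353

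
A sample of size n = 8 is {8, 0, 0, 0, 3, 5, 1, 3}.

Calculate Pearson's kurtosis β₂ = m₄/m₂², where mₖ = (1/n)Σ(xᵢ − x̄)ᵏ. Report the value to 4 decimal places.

2.5600

x̄ = 2.5000
Σ(xᵢ − x̄)² = 58.0000 ⇒ m₂ = 7.25000
Σ(xᵢ − x̄)⁴ = 1076.5000 ⇒ m₄ = 134.56250
m₂² = 52.56250
β₂ = m₄/m₂² = 134.56250 / 52.56250 ≈ 2.5600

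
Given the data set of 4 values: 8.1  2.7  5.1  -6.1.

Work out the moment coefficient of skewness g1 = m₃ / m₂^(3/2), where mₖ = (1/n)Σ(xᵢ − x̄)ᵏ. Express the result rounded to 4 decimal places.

-0.7178

x̄ = (8.1 + 2.7 + 5.1 - 6.1) / 4 = 2.4500
deviations (xᵢ − x̄): 5.6500, 0.2500, 2.6500, -8.5500
Σ(xᵢ − x̄)² = 112.1100 ⇒ m₂ = 112.1100/4 = 28.02750
Σ(xᵢ − x̄)³ = -426.0390 ⇒ m₃ = -426.0390/4 = -106.50975
m₂^(3/2) = 28.02750^(1.5) = 148.38040
g1 = m₃ / m₂^(3/2) = -106.50975 / 148.38040 ≈ -0.7178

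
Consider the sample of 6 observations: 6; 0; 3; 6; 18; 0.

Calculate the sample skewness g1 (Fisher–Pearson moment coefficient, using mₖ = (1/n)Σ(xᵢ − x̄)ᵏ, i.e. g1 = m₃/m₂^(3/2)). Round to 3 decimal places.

1.177

x̄ = (6 + 0 + 3 + 6 + 18 + 0) / 6 = 5.5000
deviations (xᵢ − x̄): 0.5000, -5.5000, -2.5000, 0.5000, 12.5000, -5.5000
Σ(xᵢ − x̄)² = 223.5000 ⇒ m₂ = 223.5000/6 = 37.25000
Σ(xᵢ − x̄)³ = 1605.0000 ⇒ m₃ = 1605.0000/6 = 267.50000
m₂^(3/2) = 37.25000^(1.5) = 227.34710
g1 = m₃ / m₂^(3/2) = 267.50000 / 227.34710 ≈ 1.177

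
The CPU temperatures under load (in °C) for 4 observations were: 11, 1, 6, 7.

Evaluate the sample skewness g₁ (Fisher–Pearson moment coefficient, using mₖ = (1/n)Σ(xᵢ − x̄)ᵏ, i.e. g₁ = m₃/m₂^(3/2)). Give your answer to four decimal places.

-0.2054

x̄ = (11 + 1 + 6 + 7) / 4 = 6.2500
deviations (xᵢ − x̄): 4.7500, -5.2500, -0.2500, 0.7500
Σ(xᵢ − x̄)² = 50.7500 ⇒ m₂ = 50.7500/4 = 12.68750
Σ(xᵢ − x̄)³ = -37.1250 ⇒ m₃ = -37.1250/4 = -9.28125
m₂^(3/2) = 12.68750^(1.5) = 45.19226
g₁ = m₃ / m₂^(3/2) = -9.28125 / 45.19226 ≈ -0.2054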